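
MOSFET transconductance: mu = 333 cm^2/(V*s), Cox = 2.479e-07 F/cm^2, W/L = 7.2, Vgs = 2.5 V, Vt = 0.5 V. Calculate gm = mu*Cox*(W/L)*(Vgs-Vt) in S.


Step 1: Vov = Vgs - Vt = 2.5 - 0.5 = 2.0 V
Step 2: gm = mu * Cox * (W/L) * Vov
Step 3: gm = 333 * 2.479e-07 * 7.2 * 2.0 = 1.19e-03 S

1.19e-03


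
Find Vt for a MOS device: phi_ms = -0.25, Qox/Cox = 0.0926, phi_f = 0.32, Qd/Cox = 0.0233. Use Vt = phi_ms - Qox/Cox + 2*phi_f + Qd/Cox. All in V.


Step 1: Vt = phi_ms - Qox/Cox + 2*phi_f + Qd/Cox
Step 2: Vt = -0.25 - 0.0926 + 2*0.32 + 0.0233
Step 3: Vt = -0.25 - 0.0926 + 0.64 + 0.0233
Step 4: Vt = 0.3207 V

0.3207


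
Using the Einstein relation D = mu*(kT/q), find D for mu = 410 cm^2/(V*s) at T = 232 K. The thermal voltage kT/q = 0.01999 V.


Step 1: D = mu * (kT/q)
Step 2: D = 410 * 0.01999
Step 3: D = 8.2 cm^2/s

8.2


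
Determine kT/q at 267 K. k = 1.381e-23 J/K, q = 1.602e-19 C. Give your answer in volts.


Step 1: kT = 1.381e-23 * 267 = 3.68727e-21 J
Step 2: Vt = kT/q = 3.68727e-21 / 1.602e-19
Step 3: Vt = 0.02302 V

0.02302


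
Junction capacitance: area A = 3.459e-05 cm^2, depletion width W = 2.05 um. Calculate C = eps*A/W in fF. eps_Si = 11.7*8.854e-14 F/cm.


Step 1: eps_Si = 11.7 * 8.854e-14 = 1.035918e-12 F/cm
Step 2: W in cm = 2.05 * 1e-4 = 2.05e-04 cm
Step 3: C = 1.035918e-12 * 3.459e-05 / 2.05e-04 = 1.747922e-13 F
Step 4: C = 174.79 fF

174.79


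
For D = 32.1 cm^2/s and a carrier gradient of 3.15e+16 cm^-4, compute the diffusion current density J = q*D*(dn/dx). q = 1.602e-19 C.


Step 1: J = q * D * (dn/dx)
Step 2: J = 1.602e-19 * 32.1 * 3.15e+16
Step 3: J = 1.62e-01 A/cm^2

1.62e-01


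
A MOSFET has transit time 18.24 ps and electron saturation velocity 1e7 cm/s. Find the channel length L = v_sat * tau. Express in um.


Step 1: tau in seconds = 18.24 ps * 1e-12 = 1.8240e-11 s
Step 2: L = v_sat * tau = 1e7 * 1.8240e-11 = 1.8240e-04 cm
Step 3: L in um = 1.8240e-04 * 1e4 = 1.824 um

1.824


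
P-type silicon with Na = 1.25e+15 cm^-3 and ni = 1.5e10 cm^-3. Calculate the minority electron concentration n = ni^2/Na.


Step 1: Majority hole concentration p ≈ Na = 1.25e+15 cm^-3
Step 2: n = ni^2 / Na = (1.5e10)^2 / 1.25e+15
Step 3: n = 1.80e+05 cm^-3

1.80e+05


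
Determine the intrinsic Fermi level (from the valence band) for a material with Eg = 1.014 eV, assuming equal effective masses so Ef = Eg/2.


Step 1: For an intrinsic semiconductor, the Fermi level sits at midgap.
Step 2: Ef = Eg / 2 = 1.014 / 2 = 0.507 eV

0.507


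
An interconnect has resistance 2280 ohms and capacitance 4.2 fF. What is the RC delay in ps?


Step 1: tau = R * C
Step 2: tau = 2280 * 4.2 fF = 2280 * 4.2e-15 F
Step 3: tau = 9.576e-12 s = 9.576 ps

9.576


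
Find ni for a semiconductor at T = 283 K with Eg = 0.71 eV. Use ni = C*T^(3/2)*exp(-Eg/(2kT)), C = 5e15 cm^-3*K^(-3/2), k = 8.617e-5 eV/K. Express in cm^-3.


Step 1: Compute kT = 8.617e-5 * 283 = 0.02438611 eV
Step 2: Exponent = -Eg/(2kT) = -0.71/(2*0.02438611) = -14.55747
Step 3: T^(3/2) = 283^1.5 = 4760.80
Step 4: ni = 5e15 * 4760.80 * exp(-14.55747) = 1.13e+13 cm^-3

1.13e+13


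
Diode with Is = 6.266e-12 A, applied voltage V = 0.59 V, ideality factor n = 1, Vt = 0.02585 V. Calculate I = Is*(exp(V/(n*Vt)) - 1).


Step 1: V/(n*Vt) = 0.59/(1*0.02585) = 22.8240
Step 2: exp(22.8240) = 8.1722e+09
Step 3: I = 6.266e-12 * (8.1722e+09 - 1) = 5.12e-02 A

5.12e-02


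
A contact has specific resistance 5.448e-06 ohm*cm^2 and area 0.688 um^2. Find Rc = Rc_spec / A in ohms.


Step 1: Convert area to cm^2: 0.688 um^2 = 6.8800e-09 cm^2
Step 2: Rc = Rc_spec / A = 5.448e-06 / 6.8800e-09
Step 3: Rc = 7.92e+02 ohms

7.92e+02


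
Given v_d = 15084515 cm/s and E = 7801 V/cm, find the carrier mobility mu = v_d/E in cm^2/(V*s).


Step 1: mu = v_d / E
Step 2: mu = 15084515 / 7801
Step 3: mu = 1933.66 cm^2/(V*s)

1933.66


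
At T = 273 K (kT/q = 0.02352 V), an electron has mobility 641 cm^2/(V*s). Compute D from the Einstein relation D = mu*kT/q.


Step 1: D = mu * (kT/q)
Step 2: D = 641 * 0.02352
Step 3: D = 15.08 cm^2/s

15.08


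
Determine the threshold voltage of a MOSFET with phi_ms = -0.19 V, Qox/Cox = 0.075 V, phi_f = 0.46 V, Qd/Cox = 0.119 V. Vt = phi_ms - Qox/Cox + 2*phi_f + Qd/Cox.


Step 1: Vt = phi_ms - Qox/Cox + 2*phi_f + Qd/Cox
Step 2: Vt = -0.19 - 0.075 + 2*0.46 + 0.119
Step 3: Vt = -0.19 - 0.075 + 0.92 + 0.119
Step 4: Vt = 0.774 V

0.774


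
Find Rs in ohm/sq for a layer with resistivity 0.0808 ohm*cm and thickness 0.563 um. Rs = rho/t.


Step 1: Convert thickness to cm: t = 0.563 um = 5.6300e-05 cm
Step 2: Rs = rho / t = 0.0808 / 5.6300e-05
Step 3: Rs = 1435.2 ohm/sq

1435.2


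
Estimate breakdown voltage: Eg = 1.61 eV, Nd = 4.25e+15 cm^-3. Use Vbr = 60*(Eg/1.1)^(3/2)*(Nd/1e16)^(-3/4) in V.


Step 1: Eg/1.1 = 1.61/1.1 = 1.463636
Step 2: (Eg/1.1)^1.5 = 1.463636^1.5 = 1.770719
Step 3: (Nd/1e16)^(-0.75) = (0.425)^(-0.75) = 1.899802
Step 4: Vbr = 60 * 1.770719 * 1.899802 = 201.8 V

201.8


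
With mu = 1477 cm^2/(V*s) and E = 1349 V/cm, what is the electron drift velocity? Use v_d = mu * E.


Step 1: v_d = mu * E
Step 2: v_d = 1477 * 1349 = 1992473
Step 3: v_d = 1.99e+06 cm/s

1.99e+06


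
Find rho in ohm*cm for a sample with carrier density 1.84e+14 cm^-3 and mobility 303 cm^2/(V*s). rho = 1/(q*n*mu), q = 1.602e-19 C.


Step 1: sigma = q * n * mu = 1.602e-19 * 1.84e+14 * 303 = 8.93147e-03 S/cm
Step 2: rho = 1 / sigma = 1 / 8.93147e-03 = 112 ohm*cm

112


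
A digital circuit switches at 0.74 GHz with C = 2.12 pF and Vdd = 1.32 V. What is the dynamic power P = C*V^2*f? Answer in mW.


Step 1: V^2 = 1.32^2 = 1.7424 V^2
Step 2: P = C*V^2*f = 2.12e-12 F * 1.7424 * 0.74e9 Hz
Step 3: P = 2.73347712e-03 W
Step 4: P = 2.733 mW

2.733


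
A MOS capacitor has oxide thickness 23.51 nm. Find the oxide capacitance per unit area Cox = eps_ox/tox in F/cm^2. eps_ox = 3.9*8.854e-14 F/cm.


Step 1: eps_ox = 3.9 * 8.854e-14 = 3.45306e-13 F/cm
Step 2: tox in cm = 23.51 nm * 1e-7 = 2.3510e-06 cm
Step 3: Cox = 3.45306e-13 / 2.3510e-06 = 1.47e-07 F/cm^2

1.47e-07


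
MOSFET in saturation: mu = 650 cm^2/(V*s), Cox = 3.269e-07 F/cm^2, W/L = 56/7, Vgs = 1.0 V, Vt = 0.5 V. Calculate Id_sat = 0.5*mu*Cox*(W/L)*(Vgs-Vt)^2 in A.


Step 1: Overdrive voltage Vov = Vgs - Vt = 1.0 - 0.5 = 0.5 V
Step 2: W/L = 56/7 = 8
Step 3: Id = 0.5 * 650 * 3.269e-07 * 8 * 0.5^2
Step 4: Id = 2.12e-04 A

2.12e-04


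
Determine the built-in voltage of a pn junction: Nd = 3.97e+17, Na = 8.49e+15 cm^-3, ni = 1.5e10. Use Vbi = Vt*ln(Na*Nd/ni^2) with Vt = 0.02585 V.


Step 1: Compute Na*Nd/ni^2 = 8.49e+15 * 3.97e+17 / (1.5e10)^2 = 1.4980e+13
Step 2: ln(1.4980e+13) = 30.3377
Step 3: Vbi = 0.02585 * 30.3377 = 0.784 V

0.784


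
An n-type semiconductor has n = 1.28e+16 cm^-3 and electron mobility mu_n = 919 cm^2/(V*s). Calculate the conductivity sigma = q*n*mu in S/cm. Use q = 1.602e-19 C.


Step 1: sigma = q * n * mu
Step 2: sigma = 1.602e-19 * 1.28e+16 * 919
Step 3: sigma = 1.884e+00 S/cm

1.884e+00


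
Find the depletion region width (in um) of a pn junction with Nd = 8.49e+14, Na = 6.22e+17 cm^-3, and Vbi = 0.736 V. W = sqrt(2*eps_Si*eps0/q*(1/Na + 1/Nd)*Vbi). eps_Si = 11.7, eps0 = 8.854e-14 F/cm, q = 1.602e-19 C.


Step 1: 1/Na + 1/Nd = 1/6.22e+17 + 1/8.49e+14 = 1.17946e-15
Step 2: 2*eps*eps0/q = 2*11.7*8.854e-14/1.602e-19 = 1.293281e+07
Step 3: W^2 = 1.293281e+07 * 1.17946e-15 * 0.736 = 1.12267e-08
Step 4: W = sqrt(1.12267e-08) = 1.060e-04 cm = 1.06 um

1.06


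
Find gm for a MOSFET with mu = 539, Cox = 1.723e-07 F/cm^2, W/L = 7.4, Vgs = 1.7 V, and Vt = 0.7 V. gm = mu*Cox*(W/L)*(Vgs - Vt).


Step 1: Vov = Vgs - Vt = 1.7 - 0.7 = 1.0 V
Step 2: gm = mu * Cox * (W/L) * Vov
Step 3: gm = 539 * 1.723e-07 * 7.4 * 1.0 = 6.87e-04 S

6.87e-04


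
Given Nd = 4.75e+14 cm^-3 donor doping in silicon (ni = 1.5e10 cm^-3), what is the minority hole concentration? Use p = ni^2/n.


Step 1: Since Nd >> ni, n ≈ Nd = 4.75e+14 cm^-3
Step 2: p = ni^2 / n = (1.5e10)^2 / 4.75e+14
Step 3: p = 2.25e20 / 4.75e+14 = 4.74e+05 cm^-3

4.74e+05


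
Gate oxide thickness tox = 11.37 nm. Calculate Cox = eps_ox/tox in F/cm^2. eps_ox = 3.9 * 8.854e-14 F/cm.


Step 1: eps_ox = 3.9 * 8.854e-14 = 3.45306e-13 F/cm
Step 2: tox in cm = 11.37 nm * 1e-7 = 1.1370e-06 cm
Step 3: Cox = 3.45306e-13 / 1.1370e-06 = 3.04e-07 F/cm^2

3.04e-07


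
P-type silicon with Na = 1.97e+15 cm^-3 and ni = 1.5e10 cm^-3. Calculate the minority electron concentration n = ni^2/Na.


Step 1: Majority hole concentration p ≈ Na = 1.97e+15 cm^-3
Step 2: n = ni^2 / Na = (1.5e10)^2 / 1.97e+15
Step 3: n = 1.14e+05 cm^-3

1.14e+05


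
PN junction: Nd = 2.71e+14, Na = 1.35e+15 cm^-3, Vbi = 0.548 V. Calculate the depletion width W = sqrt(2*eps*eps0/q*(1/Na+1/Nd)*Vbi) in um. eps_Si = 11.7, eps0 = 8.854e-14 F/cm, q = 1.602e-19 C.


Step 1: 1/Na + 1/Nd = 1/1.35e+15 + 1/2.71e+14 = 4.43078e-15
Step 2: 2*eps*eps0/q = 2*11.7*8.854e-14/1.602e-19 = 1.293281e+07
Step 3: W^2 = 1.293281e+07 * 4.43078e-15 * 0.548 = 3.14017e-08
Step 4: W = sqrt(3.14017e-08) = 1.772e-04 cm = 1.772 um

1.772


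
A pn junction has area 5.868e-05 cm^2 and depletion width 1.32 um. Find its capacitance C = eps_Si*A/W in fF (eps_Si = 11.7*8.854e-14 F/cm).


Step 1: eps_Si = 11.7 * 8.854e-14 = 1.035918e-12 F/cm
Step 2: W in cm = 1.32 * 1e-4 = 1.32e-04 cm
Step 3: C = 1.035918e-12 * 5.868e-05 / 1.32e-04 = 4.605126e-13 F
Step 4: C = 460.51 fF

460.51


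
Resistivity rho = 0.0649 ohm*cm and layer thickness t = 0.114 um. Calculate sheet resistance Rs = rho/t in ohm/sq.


Step 1: Convert thickness to cm: t = 0.114 um = 1.1400e-05 cm
Step 2: Rs = rho / t = 0.0649 / 1.1400e-05
Step 3: Rs = 5693.0 ohm/sq

5693.0


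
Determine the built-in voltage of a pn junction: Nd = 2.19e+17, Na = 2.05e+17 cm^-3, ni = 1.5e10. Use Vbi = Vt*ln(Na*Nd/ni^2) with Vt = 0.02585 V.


Step 1: Compute Na*Nd/ni^2 = 2.05e+17 * 2.19e+17 / (1.5e10)^2 = 1.9953e+14
Step 2: ln(1.9953e+14) = 32.9270
Step 3: Vbi = 0.02585 * 32.9270 = 0.851 V

0.851


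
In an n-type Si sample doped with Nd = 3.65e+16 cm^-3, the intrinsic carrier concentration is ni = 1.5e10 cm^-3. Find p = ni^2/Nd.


Step 1: Since Nd >> ni, n ≈ Nd = 3.65e+16 cm^-3
Step 2: p = ni^2 / n = (1.5e10)^2 / 3.65e+16
Step 3: p = 2.25e20 / 3.65e+16 = 6.16e+03 cm^-3

6.16e+03


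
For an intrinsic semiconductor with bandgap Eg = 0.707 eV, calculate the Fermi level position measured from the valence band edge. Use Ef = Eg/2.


Step 1: For an intrinsic semiconductor, the Fermi level sits at midgap.
Step 2: Ef = Eg / 2 = 0.707 / 2 = 0.3535 eV

0.3535


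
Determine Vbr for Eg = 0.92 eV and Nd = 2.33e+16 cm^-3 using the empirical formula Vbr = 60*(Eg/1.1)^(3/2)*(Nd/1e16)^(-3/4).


Step 1: Eg/1.1 = 0.92/1.1 = 0.836364
Step 2: (Eg/1.1)^1.5 = 0.836364^1.5 = 0.764879
Step 3: (Nd/1e16)^(-0.75) = (2.33)^(-0.75) = 0.530253
Step 4: Vbr = 60 * 0.764879 * 0.530253 = 24.3 V

24.3


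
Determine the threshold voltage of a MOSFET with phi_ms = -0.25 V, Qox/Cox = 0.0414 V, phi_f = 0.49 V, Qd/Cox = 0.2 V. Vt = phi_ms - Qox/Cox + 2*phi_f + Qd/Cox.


Step 1: Vt = phi_ms - Qox/Cox + 2*phi_f + Qd/Cox
Step 2: Vt = -0.25 - 0.0414 + 2*0.49 + 0.2
Step 3: Vt = -0.25 - 0.0414 + 0.98 + 0.2
Step 4: Vt = 0.8886 V

0.8886


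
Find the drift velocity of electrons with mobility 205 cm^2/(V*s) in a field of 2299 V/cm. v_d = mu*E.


Step 1: v_d = mu * E
Step 2: v_d = 205 * 2299 = 471295
Step 3: v_d = 4.71e+05 cm/s

4.71e+05


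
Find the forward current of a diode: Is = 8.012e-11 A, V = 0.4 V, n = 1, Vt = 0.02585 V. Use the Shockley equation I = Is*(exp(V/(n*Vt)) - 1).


Step 1: V/(n*Vt) = 0.4/(1*0.02585) = 15.4739
Step 2: exp(15.4739) = 5.2508e+06
Step 3: I = 8.012e-11 * (5.2508e+06 - 1) = 4.21e-04 A

4.21e-04


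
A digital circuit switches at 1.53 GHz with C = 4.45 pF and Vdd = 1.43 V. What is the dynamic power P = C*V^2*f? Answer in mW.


Step 1: V^2 = 1.43^2 = 2.0449 V^2
Step 2: P = C*V^2*f = 4.45e-12 F * 2.0449 * 1.53e9 Hz
Step 3: P = 1.392270165e-02 W
Step 4: P = 13.923 mW

13.923


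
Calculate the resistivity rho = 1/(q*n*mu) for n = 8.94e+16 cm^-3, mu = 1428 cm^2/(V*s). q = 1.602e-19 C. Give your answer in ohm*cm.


Step 1: sigma = q * n * mu = 1.602e-19 * 8.94e+16 * 1428 = 2.04516e+01 S/cm
Step 2: rho = 1 / sigma = 1 / 2.04516e+01 = 0.0489 ohm*cm

0.0489


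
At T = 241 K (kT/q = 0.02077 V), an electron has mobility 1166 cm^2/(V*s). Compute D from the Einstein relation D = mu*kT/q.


Step 1: D = mu * (kT/q)
Step 2: D = 1166 * 0.02077
Step 3: D = 24.22 cm^2/s

24.22


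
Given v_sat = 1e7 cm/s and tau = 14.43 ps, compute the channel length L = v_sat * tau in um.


Step 1: tau in seconds = 14.43 ps * 1e-12 = 1.4430e-11 s
Step 2: L = v_sat * tau = 1e7 * 1.4430e-11 = 1.4430e-04 cm
Step 3: L in um = 1.4430e-04 * 1e4 = 1.443 um

1.443


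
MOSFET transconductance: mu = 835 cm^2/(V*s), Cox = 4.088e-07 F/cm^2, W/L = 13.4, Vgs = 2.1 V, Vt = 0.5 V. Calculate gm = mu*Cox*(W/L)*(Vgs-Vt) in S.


Step 1: Vov = Vgs - Vt = 2.1 - 0.5 = 1.6 V
Step 2: gm = mu * Cox * (W/L) * Vov
Step 3: gm = 835 * 4.088e-07 * 13.4 * 1.6 = 7.32e-03 S

7.32e-03


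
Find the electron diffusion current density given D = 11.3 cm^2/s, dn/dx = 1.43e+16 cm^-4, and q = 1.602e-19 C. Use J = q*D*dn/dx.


Step 1: J = q * D * (dn/dx)
Step 2: J = 1.602e-19 * 11.3 * 1.43e+16
Step 3: J = 2.59e-02 A/cm^2

2.59e-02


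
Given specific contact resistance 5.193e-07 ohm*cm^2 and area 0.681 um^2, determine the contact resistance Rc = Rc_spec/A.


Step 1: Convert area to cm^2: 0.681 um^2 = 6.8100e-09 cm^2
Step 2: Rc = Rc_spec / A = 5.193e-07 / 6.8100e-09
Step 3: Rc = 7.63e+01 ohms

7.63e+01


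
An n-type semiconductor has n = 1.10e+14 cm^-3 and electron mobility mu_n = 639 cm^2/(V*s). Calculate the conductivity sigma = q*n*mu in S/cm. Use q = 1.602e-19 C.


Step 1: sigma = q * n * mu
Step 2: sigma = 1.602e-19 * 1.10e+14 * 639
Step 3: sigma = 1.126e-02 S/cm

1.126e-02


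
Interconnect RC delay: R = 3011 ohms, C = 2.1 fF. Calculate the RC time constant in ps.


Step 1: tau = R * C
Step 2: tau = 3011 * 2.1 fF = 3011 * 2.1e-15 F
Step 3: tau = 6.3231e-12 s = 6.3231 ps

6.3231


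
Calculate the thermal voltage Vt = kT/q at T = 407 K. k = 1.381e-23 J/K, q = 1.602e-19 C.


Step 1: kT = 1.381e-23 * 407 = 5.62067e-21 J
Step 2: Vt = kT/q = 5.62067e-21 / 1.602e-19
Step 3: Vt = 0.03509 V

0.03509


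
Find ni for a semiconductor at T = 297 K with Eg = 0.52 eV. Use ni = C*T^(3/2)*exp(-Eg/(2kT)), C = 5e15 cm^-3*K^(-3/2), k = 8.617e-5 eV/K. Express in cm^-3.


Step 1: Compute kT = 8.617e-5 * 297 = 0.02559249 eV
Step 2: Exponent = -Eg/(2kT) = -0.52/(2*0.02559249) = -10.15923
Step 3: T^(3/2) = 297^1.5 = 5118.41
Step 4: ni = 5e15 * 5118.41 * exp(-10.15923) = 9.91e+14 cm^-3

9.91e+14


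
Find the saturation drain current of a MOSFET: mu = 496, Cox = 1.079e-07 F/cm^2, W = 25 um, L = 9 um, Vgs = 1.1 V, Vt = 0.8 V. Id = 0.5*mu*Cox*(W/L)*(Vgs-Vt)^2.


Step 1: Overdrive voltage Vov = Vgs - Vt = 1.1 - 0.8 = 0.3 V
Step 2: W/L = 25/9 = 2.77778
Step 3: Id = 0.5 * 496 * 1.079e-07 * 2.77778 * 0.3^2
Step 4: Id = 6.69e-06 A

6.69e-06


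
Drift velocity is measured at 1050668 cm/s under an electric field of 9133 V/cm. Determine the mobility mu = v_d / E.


Step 1: mu = v_d / E
Step 2: mu = 1050668 / 9133
Step 3: mu = 115.04 cm^2/(V*s)

115.04


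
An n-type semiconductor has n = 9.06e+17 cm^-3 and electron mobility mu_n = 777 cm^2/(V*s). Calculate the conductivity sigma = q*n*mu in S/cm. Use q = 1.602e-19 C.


Step 1: sigma = q * n * mu
Step 2: sigma = 1.602e-19 * 9.06e+17 * 777
Step 3: sigma = 1.128e+02 S/cm

1.128e+02


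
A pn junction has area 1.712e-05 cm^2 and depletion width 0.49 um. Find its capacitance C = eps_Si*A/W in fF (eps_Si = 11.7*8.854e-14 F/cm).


Step 1: eps_Si = 11.7 * 8.854e-14 = 1.035918e-12 F/cm
Step 2: W in cm = 0.49 * 1e-4 = 4.90e-05 cm
Step 3: C = 1.035918e-12 * 1.712e-05 / 4.90e-05 = 3.619371e-13 F
Step 4: C = 361.94 fF

361.94


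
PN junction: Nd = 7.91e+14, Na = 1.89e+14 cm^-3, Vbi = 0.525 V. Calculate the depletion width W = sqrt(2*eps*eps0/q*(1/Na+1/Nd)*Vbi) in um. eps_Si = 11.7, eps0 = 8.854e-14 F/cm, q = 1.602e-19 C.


Step 1: 1/Na + 1/Nd = 1/1.89e+14 + 1/7.91e+14 = 6.55523e-15
Step 2: 2*eps*eps0/q = 2*11.7*8.854e-14/1.602e-19 = 1.293281e+07
Step 3: W^2 = 1.293281e+07 * 6.55523e-15 * 0.525 = 4.45082e-08
Step 4: W = sqrt(4.45082e-08) = 2.110e-04 cm = 2.11 um

2.11


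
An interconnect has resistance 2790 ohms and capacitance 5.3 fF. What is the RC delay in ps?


Step 1: tau = R * C
Step 2: tau = 2790 * 5.3 fF = 2790 * 5.3e-15 F
Step 3: tau = 1.4787e-11 s = 14.787 ps

14.787


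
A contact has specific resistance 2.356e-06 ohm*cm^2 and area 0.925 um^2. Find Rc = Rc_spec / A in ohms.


Step 1: Convert area to cm^2: 0.925 um^2 = 9.2500e-09 cm^2
Step 2: Rc = Rc_spec / A = 2.356e-06 / 9.2500e-09
Step 3: Rc = 2.55e+02 ohms

2.55e+02


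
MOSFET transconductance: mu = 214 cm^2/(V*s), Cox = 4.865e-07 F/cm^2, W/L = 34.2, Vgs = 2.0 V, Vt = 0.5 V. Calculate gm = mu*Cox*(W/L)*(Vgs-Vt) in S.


Step 1: Vov = Vgs - Vt = 2.0 - 0.5 = 1.5 V
Step 2: gm = mu * Cox * (W/L) * Vov
Step 3: gm = 214 * 4.865e-07 * 34.2 * 1.5 = 5.34e-03 S

5.34e-03


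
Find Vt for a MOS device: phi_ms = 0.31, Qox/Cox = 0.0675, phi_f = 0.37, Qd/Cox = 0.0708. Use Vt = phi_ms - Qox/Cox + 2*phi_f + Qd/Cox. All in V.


Step 1: Vt = phi_ms - Qox/Cox + 2*phi_f + Qd/Cox
Step 2: Vt = 0.31 - 0.0675 + 2*0.37 + 0.0708
Step 3: Vt = 0.31 - 0.0675 + 0.74 + 0.0708
Step 4: Vt = 1.0533 V

1.0533


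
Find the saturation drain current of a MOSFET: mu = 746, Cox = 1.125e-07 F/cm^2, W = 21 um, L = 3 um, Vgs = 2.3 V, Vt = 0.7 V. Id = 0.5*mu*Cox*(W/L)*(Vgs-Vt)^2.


Step 1: Overdrive voltage Vov = Vgs - Vt = 2.3 - 0.7 = 1.6 V
Step 2: W/L = 21/3 = 7
Step 3: Id = 0.5 * 746 * 1.125e-07 * 7 * 1.6^2
Step 4: Id = 7.52e-04 A

7.52e-04


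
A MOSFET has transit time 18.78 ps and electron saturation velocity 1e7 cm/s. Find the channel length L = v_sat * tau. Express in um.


Step 1: tau in seconds = 18.78 ps * 1e-12 = 1.8780e-11 s
Step 2: L = v_sat * tau = 1e7 * 1.8780e-11 = 1.8780e-04 cm
Step 3: L in um = 1.8780e-04 * 1e4 = 1.878 um

1.878


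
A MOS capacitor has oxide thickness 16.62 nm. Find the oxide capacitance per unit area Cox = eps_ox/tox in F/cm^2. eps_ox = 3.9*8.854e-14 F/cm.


Step 1: eps_ox = 3.9 * 8.854e-14 = 3.45306e-13 F/cm
Step 2: tox in cm = 16.62 nm * 1e-7 = 1.6620e-06 cm
Step 3: Cox = 3.45306e-13 / 1.6620e-06 = 2.08e-07 F/cm^2

2.08e-07


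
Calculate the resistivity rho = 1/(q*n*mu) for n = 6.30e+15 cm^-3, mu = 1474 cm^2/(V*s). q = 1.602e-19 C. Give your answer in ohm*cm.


Step 1: sigma = q * n * mu = 1.602e-19 * 6.30e+15 * 1474 = 1.48765e+00 S/cm
Step 2: rho = 1 / sigma = 1 / 1.48765e+00 = 0.6722 ohm*cm

0.6722


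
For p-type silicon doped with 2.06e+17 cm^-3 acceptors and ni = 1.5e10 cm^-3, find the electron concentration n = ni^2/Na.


Step 1: Majority hole concentration p ≈ Na = 2.06e+17 cm^-3
Step 2: n = ni^2 / Na = (1.5e10)^2 / 2.06e+17
Step 3: n = 1.09e+03 cm^-3

1.09e+03


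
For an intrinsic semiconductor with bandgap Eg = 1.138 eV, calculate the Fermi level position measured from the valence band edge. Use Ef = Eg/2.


Step 1: For an intrinsic semiconductor, the Fermi level sits at midgap.
Step 2: Ef = Eg / 2 = 1.138 / 2 = 0.569 eV

0.569


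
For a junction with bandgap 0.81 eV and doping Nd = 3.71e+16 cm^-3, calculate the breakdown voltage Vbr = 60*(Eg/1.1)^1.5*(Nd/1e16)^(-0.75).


Step 1: Eg/1.1 = 0.81/1.1 = 0.736364
Step 2: (Eg/1.1)^1.5 = 0.736364^1.5 = 0.631886
Step 3: (Nd/1e16)^(-0.75) = (3.71)^(-0.75) = 0.374084
Step 4: Vbr = 60 * 0.631886 * 0.374084 = 14.2 V

14.2


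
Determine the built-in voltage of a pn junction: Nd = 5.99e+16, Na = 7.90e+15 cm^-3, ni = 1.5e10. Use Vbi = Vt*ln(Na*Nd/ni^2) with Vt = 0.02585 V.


Step 1: Compute Na*Nd/ni^2 = 7.90e+15 * 5.99e+16 / (1.5e10)^2 = 2.1032e+12
Step 2: ln(2.1032e+12) = 28.3745
Step 3: Vbi = 0.02585 * 28.3745 = 0.733 V

0.733


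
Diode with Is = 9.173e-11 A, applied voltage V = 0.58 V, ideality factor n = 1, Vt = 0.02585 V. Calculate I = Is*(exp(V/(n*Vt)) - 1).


Step 1: V/(n*Vt) = 0.58/(1*0.02585) = 22.4371
Step 2: exp(22.4371) = 5.5502e+09
Step 3: I = 9.173e-11 * (5.5502e+09 - 1) = 5.09e-01 A

5.09e-01


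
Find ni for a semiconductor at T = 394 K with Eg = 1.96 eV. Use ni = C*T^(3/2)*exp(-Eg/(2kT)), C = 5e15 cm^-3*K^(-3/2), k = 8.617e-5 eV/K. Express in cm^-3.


Step 1: Compute kT = 8.617e-5 * 394 = 0.03395098 eV
Step 2: Exponent = -Eg/(2kT) = -1.96/(2*0.03395098) = -28.86515
Step 3: T^(3/2) = 394^1.5 = 7820.68
Step 4: ni = 5e15 * 7820.68 * exp(-28.86515) = 1.14e+07 cm^-3

1.14e+07


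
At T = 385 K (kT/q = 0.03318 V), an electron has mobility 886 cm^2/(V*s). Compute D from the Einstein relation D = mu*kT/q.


Step 1: D = mu * (kT/q)
Step 2: D = 886 * 0.03318
Step 3: D = 29.4 cm^2/s

29.4


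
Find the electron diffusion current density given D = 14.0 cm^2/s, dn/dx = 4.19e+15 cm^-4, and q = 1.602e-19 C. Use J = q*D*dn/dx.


Step 1: J = q * D * (dn/dx)
Step 2: J = 1.602e-19 * 14.0 * 4.19e+15
Step 3: J = 9.40e-03 A/cm^2

9.40e-03


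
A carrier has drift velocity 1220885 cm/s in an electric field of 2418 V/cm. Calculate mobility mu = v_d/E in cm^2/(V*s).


Step 1: mu = v_d / E
Step 2: mu = 1220885 / 2418
Step 3: mu = 504.92 cm^2/(V*s)

504.92


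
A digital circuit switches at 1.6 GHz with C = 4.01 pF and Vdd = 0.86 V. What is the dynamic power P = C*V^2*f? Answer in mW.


Step 1: V^2 = 0.86^2 = 0.7396 V^2
Step 2: P = C*V^2*f = 4.01e-12 F * 0.7396 * 1.6e9 Hz
Step 3: P = 4.7452736e-03 W
Step 4: P = 4.745 mW

4.745


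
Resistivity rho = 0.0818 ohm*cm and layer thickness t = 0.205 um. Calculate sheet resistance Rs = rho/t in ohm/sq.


Step 1: Convert thickness to cm: t = 0.205 um = 2.0500e-05 cm
Step 2: Rs = rho / t = 0.0818 / 2.0500e-05
Step 3: Rs = 3990.2 ohm/sq

3990.2


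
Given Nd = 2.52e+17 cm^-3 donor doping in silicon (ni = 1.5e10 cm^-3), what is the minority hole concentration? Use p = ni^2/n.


Step 1: Since Nd >> ni, n ≈ Nd = 2.52e+17 cm^-3
Step 2: p = ni^2 / n = (1.5e10)^2 / 2.52e+17
Step 3: p = 2.25e20 / 2.52e+17 = 8.93e+02 cm^-3

8.93e+02


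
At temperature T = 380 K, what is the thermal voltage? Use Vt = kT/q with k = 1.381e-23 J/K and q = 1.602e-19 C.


Step 1: kT = 1.381e-23 * 380 = 5.2478e-21 J
Step 2: Vt = kT/q = 5.2478e-21 / 1.602e-19
Step 3: Vt = 0.03276 V

0.03276


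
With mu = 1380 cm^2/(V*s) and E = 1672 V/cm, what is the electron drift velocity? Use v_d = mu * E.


Step 1: v_d = mu * E
Step 2: v_d = 1380 * 1672 = 2307360
Step 3: v_d = 2.31e+06 cm/s

2.31e+06


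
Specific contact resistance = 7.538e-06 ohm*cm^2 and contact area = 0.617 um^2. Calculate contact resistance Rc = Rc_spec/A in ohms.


Step 1: Convert area to cm^2: 0.617 um^2 = 6.1700e-09 cm^2
Step 2: Rc = Rc_spec / A = 7.538e-06 / 6.1700e-09
Step 3: Rc = 1.22e+03 ohms

1.22e+03


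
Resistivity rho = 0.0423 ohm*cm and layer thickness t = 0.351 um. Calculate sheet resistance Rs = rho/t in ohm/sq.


Step 1: Convert thickness to cm: t = 0.351 um = 3.5100e-05 cm
Step 2: Rs = rho / t = 0.0423 / 3.5100e-05
Step 3: Rs = 1205.1 ohm/sq

1205.1


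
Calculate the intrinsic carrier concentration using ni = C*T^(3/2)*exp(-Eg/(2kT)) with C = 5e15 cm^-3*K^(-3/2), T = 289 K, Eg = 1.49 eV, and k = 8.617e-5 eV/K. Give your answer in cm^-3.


Step 1: Compute kT = 8.617e-5 * 289 = 0.02490313 eV
Step 2: Exponent = -Eg/(2kT) = -1.49/(2*0.02490313) = -29.91592
Step 3: T^(3/2) = 289^1.5 = 4913.00
Step 4: ni = 5e15 * 4913.00 * exp(-29.91592) = 2.50e+06 cm^-3

2.50e+06


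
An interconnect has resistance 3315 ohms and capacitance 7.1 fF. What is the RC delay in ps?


Step 1: tau = R * C
Step 2: tau = 3315 * 7.1 fF = 3315 * 7.1e-15 F
Step 3: tau = 2.35365e-11 s = 23.5365 ps

23.5365


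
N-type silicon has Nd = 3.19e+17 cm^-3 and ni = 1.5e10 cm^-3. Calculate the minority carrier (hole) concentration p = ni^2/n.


Step 1: Since Nd >> ni, n ≈ Nd = 3.19e+17 cm^-3
Step 2: p = ni^2 / n = (1.5e10)^2 / 3.19e+17
Step 3: p = 2.25e20 / 3.19e+17 = 7.05e+02 cm^-3

7.05e+02


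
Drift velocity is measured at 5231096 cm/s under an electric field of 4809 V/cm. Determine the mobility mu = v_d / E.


Step 1: mu = v_d / E
Step 2: mu = 5231096 / 4809
Step 3: mu = 1087.77 cm^2/(V*s)

1087.77


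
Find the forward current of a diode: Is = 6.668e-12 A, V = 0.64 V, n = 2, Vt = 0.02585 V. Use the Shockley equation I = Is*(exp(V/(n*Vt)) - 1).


Step 1: V/(n*Vt) = 0.64/(2*0.02585) = 12.3791
Step 2: exp(12.3791) = 2.3778e+05
Step 3: I = 6.668e-12 * (2.3778e+05 - 1) = 1.59e-06 A

1.59e-06


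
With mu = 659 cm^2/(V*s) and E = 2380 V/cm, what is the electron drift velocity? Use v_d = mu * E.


Step 1: v_d = mu * E
Step 2: v_d = 659 * 2380 = 1568420
Step 3: v_d = 1.57e+06 cm/s

1.57e+06


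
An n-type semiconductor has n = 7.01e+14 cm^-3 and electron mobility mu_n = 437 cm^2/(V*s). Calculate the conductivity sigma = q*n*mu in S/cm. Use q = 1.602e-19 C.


Step 1: sigma = q * n * mu
Step 2: sigma = 1.602e-19 * 7.01e+14 * 437
Step 3: sigma = 4.908e-02 S/cm

4.908e-02


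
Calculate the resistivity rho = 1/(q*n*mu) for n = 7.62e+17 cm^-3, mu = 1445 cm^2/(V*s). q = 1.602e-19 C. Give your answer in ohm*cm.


Step 1: sigma = q * n * mu = 1.602e-19 * 7.62e+17 * 1445 = 1.76395e+02 S/cm
Step 2: rho = 1 / sigma = 1 / 1.76395e+02 = 0.005669 ohm*cm

0.005669


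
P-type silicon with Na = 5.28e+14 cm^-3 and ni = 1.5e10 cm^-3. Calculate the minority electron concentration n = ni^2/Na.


Step 1: Majority hole concentration p ≈ Na = 5.28e+14 cm^-3
Step 2: n = ni^2 / Na = (1.5e10)^2 / 5.28e+14
Step 3: n = 4.26e+05 cm^-3

4.26e+05


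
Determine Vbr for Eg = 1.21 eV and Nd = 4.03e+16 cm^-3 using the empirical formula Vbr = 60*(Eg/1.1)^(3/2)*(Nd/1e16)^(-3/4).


Step 1: Eg/1.1 = 1.21/1.1 = 1.100000
Step 2: (Eg/1.1)^1.5 = 1.100000^1.5 = 1.153690
Step 3: (Nd/1e16)^(-0.75) = (4.03)^(-0.75) = 0.351578
Step 4: Vbr = 60 * 1.153690 * 0.351578 = 24.3 V

24.3


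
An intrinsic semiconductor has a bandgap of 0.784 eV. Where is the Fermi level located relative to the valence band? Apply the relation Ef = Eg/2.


Step 1: For an intrinsic semiconductor, the Fermi level sits at midgap.
Step 2: Ef = Eg / 2 = 0.784 / 2 = 0.392 eV

0.392


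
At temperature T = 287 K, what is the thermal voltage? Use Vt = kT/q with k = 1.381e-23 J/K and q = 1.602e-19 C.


Step 1: kT = 1.381e-23 * 287 = 3.96347e-21 J
Step 2: Vt = kT/q = 3.96347e-21 / 1.602e-19
Step 3: Vt = 0.02474 V

0.02474


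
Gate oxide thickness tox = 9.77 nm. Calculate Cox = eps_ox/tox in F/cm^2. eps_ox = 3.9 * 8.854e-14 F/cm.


Step 1: eps_ox = 3.9 * 8.854e-14 = 3.45306e-13 F/cm
Step 2: tox in cm = 9.77 nm * 1e-7 = 9.7700e-07 cm
Step 3: Cox = 3.45306e-13 / 9.7700e-07 = 3.53e-07 F/cm^2

3.53e-07


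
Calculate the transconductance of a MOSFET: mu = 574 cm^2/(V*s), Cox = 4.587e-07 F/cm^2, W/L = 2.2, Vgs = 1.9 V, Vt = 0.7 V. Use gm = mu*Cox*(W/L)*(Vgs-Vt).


Step 1: Vov = Vgs - Vt = 1.9 - 0.7 = 1.2 V
Step 2: gm = mu * Cox * (W/L) * Vov
Step 3: gm = 574 * 4.587e-07 * 2.2 * 1.2 = 6.95e-04 S

6.95e-04


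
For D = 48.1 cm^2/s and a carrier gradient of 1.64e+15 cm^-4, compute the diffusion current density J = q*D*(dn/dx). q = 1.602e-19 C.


Step 1: J = q * D * (dn/dx)
Step 2: J = 1.602e-19 * 48.1 * 1.64e+15
Step 3: J = 1.26e-02 A/cm^2

1.26e-02


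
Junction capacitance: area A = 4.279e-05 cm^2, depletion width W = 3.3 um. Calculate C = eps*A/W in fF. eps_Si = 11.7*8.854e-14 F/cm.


Step 1: eps_Si = 11.7 * 8.854e-14 = 1.035918e-12 F/cm
Step 2: W in cm = 3.3 * 1e-4 = 3.30e-04 cm
Step 3: C = 1.035918e-12 * 4.279e-05 / 3.30e-04 = 1.343240e-13 F
Step 4: C = 134.32 fF

134.32


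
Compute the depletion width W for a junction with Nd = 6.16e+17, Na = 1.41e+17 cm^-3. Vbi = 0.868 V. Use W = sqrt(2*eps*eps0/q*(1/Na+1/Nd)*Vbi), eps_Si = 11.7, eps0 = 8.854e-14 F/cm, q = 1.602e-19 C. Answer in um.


Step 1: 1/Na + 1/Nd = 1/1.41e+17 + 1/6.16e+17 = 8.71558e-18
Step 2: 2*eps*eps0/q = 2*11.7*8.854e-14/1.602e-19 = 1.293281e+07
Step 3: W^2 = 1.293281e+07 * 8.71558e-18 * 0.868 = 9.78383e-11
Step 4: W = sqrt(9.78383e-11) = 9.891e-06 cm = 0.09891 um

0.09891


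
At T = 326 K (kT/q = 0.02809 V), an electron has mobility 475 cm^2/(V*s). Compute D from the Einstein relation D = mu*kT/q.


Step 1: D = mu * (kT/q)
Step 2: D = 475 * 0.02809
Step 3: D = 13.34 cm^2/s

13.34


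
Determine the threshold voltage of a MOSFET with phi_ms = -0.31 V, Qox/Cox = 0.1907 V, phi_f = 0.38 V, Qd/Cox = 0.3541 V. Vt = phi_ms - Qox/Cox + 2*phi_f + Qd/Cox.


Step 1: Vt = phi_ms - Qox/Cox + 2*phi_f + Qd/Cox
Step 2: Vt = -0.31 - 0.1907 + 2*0.38 + 0.3541
Step 3: Vt = -0.31 - 0.1907 + 0.76 + 0.3541
Step 4: Vt = 0.6134 V

0.6134


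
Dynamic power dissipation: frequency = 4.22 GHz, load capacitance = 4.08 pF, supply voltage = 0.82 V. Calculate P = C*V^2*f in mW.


Step 1: V^2 = 0.82^2 = 0.6724 V^2
Step 2: P = C*V^2*f = 4.08e-12 F * 0.6724 * 4.22e9 Hz
Step 3: P = 1.157711424e-02 W
Step 4: P = 11.577 mW

11.577


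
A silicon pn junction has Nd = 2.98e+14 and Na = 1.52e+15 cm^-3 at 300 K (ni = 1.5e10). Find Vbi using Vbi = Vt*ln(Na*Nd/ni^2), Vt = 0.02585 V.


Step 1: Compute Na*Nd/ni^2 = 1.52e+15 * 2.98e+14 / (1.5e10)^2 = 2.0132e+09
Step 2: ln(2.0132e+09) = 21.4230
Step 3: Vbi = 0.02585 * 21.4230 = 0.554 V

0.554


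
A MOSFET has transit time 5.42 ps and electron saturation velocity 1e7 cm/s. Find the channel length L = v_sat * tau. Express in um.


Step 1: tau in seconds = 5.42 ps * 1e-12 = 5.4200e-12 s
Step 2: L = v_sat * tau = 1e7 * 5.4200e-12 = 5.4200e-05 cm
Step 3: L in um = 5.4200e-05 * 1e4 = 0.542 um

0.542


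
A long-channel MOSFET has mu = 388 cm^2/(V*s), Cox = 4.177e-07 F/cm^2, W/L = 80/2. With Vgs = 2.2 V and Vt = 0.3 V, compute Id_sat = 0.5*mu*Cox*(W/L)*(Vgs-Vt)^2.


Step 1: Overdrive voltage Vov = Vgs - Vt = 2.2 - 0.3 = 1.9 V
Step 2: W/L = 80/2 = 40
Step 3: Id = 0.5 * 388 * 4.177e-07 * 40 * 1.9^2
Step 4: Id = 1.17e-02 A

1.17e-02


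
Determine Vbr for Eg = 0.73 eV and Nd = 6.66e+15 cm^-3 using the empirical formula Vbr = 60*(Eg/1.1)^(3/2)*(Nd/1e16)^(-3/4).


Step 1: Eg/1.1 = 0.73/1.1 = 0.663636
Step 2: (Eg/1.1)^1.5 = 0.663636^1.5 = 0.540623
Step 3: (Nd/1e16)^(-0.75) = (0.666)^(-0.75) = 1.356420
Step 4: Vbr = 60 * 0.540623 * 1.356420 = 44.0 V

44.0


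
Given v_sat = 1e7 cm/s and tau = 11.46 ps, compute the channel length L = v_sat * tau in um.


Step 1: tau in seconds = 11.46 ps * 1e-12 = 1.1460e-11 s
Step 2: L = v_sat * tau = 1e7 * 1.1460e-11 = 1.1460e-04 cm
Step 3: L in um = 1.1460e-04 * 1e4 = 1.146 um

1.146


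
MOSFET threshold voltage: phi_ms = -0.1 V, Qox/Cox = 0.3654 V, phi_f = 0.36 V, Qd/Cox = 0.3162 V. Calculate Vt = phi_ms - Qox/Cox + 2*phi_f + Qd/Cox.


Step 1: Vt = phi_ms - Qox/Cox + 2*phi_f + Qd/Cox
Step 2: Vt = -0.1 - 0.3654 + 2*0.36 + 0.3162
Step 3: Vt = -0.1 - 0.3654 + 0.72 + 0.3162
Step 4: Vt = 0.5708 V

0.5708


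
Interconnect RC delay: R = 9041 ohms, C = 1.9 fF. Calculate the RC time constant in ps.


Step 1: tau = R * C
Step 2: tau = 9041 * 1.9 fF = 9041 * 1.9e-15 F
Step 3: tau = 1.71779e-11 s = 17.1779 ps

17.1779


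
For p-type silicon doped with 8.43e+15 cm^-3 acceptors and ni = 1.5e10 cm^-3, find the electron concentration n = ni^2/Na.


Step 1: Majority hole concentration p ≈ Na = 8.43e+15 cm^-3
Step 2: n = ni^2 / Na = (1.5e10)^2 / 8.43e+15
Step 3: n = 2.67e+04 cm^-3

2.67e+04


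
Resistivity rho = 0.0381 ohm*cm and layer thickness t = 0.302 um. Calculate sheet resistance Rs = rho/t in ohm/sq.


Step 1: Convert thickness to cm: t = 0.302 um = 3.0200e-05 cm
Step 2: Rs = rho / t = 0.0381 / 3.0200e-05
Step 3: Rs = 1261.6 ohm/sq

1261.6


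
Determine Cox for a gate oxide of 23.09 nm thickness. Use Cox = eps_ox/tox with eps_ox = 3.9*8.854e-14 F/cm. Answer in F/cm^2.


Step 1: eps_ox = 3.9 * 8.854e-14 = 3.45306e-13 F/cm
Step 2: tox in cm = 23.09 nm * 1e-7 = 2.3090e-06 cm
Step 3: Cox = 3.45306e-13 / 2.3090e-06 = 1.50e-07 F/cm^2

1.50e-07


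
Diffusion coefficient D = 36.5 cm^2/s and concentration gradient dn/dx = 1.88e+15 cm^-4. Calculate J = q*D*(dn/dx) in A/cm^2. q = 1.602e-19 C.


Step 1: J = q * D * (dn/dx)
Step 2: J = 1.602e-19 * 36.5 * 1.88e+15
Step 3: J = 1.10e-02 A/cm^2

1.10e-02


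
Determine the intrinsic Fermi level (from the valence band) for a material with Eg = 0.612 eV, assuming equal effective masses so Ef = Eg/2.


Step 1: For an intrinsic semiconductor, the Fermi level sits at midgap.
Step 2: Ef = Eg / 2 = 0.612 / 2 = 0.306 eV

0.306


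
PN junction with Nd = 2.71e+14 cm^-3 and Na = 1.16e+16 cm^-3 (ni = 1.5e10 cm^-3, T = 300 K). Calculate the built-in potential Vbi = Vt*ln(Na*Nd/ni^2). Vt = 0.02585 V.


Step 1: Compute Na*Nd/ni^2 = 1.16e+16 * 2.71e+14 / (1.5e10)^2 = 1.3972e+10
Step 2: ln(1.3972e+10) = 23.3603
Step 3: Vbi = 0.02585 * 23.3603 = 0.604 V

0.604


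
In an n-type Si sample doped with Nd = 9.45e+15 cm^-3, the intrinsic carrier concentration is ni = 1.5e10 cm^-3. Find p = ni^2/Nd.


Step 1: Since Nd >> ni, n ≈ Nd = 9.45e+15 cm^-3
Step 2: p = ni^2 / n = (1.5e10)^2 / 9.45e+15
Step 3: p = 2.25e20 / 9.45e+15 = 2.38e+04 cm^-3

2.38e+04


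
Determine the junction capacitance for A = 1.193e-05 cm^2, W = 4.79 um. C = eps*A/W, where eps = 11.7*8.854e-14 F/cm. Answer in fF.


Step 1: eps_Si = 11.7 * 8.854e-14 = 1.035918e-12 F/cm
Step 2: W in cm = 4.79 * 1e-4 = 4.79e-04 cm
Step 3: C = 1.035918e-12 * 1.193e-05 / 4.79e-04 = 2.580063e-14 F
Step 4: C = 25.8 fF

25.8


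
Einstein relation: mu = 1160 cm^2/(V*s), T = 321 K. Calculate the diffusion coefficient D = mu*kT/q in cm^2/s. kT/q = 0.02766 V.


Step 1: D = mu * (kT/q)
Step 2: D = 1160 * 0.02766
Step 3: D = 32.09 cm^2/s

32.09


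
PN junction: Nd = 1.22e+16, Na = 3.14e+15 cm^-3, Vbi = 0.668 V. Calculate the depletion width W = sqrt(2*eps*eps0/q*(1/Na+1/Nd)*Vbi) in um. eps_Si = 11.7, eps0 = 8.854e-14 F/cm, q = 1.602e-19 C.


Step 1: 1/Na + 1/Nd = 1/3.14e+15 + 1/1.22e+16 = 4.00439e-16
Step 2: 2*eps*eps0/q = 2*11.7*8.854e-14/1.602e-19 = 1.293281e+07
Step 3: W^2 = 1.293281e+07 * 4.00439e-16 * 0.668 = 3.45944e-09
Step 4: W = sqrt(3.45944e-09) = 5.882e-05 cm = 0.5882 um

0.5882


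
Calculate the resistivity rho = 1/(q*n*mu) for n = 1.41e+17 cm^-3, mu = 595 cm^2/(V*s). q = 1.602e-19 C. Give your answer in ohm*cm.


Step 1: sigma = q * n * mu = 1.602e-19 * 1.41e+17 * 595 = 1.34400e+01 S/cm
Step 2: rho = 1 / sigma = 1 / 1.34400e+01 = 0.0744 ohm*cm

0.0744


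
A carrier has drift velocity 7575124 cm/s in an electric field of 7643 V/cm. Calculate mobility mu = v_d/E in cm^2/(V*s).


Step 1: mu = v_d / E
Step 2: mu = 7575124 / 7643
Step 3: mu = 991.12 cm^2/(V*s)

991.12


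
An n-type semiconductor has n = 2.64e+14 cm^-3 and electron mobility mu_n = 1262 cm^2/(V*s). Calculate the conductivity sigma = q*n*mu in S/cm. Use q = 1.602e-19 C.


Step 1: sigma = q * n * mu
Step 2: sigma = 1.602e-19 * 2.64e+14 * 1262
Step 3: sigma = 5.337e-02 S/cm

5.337e-02


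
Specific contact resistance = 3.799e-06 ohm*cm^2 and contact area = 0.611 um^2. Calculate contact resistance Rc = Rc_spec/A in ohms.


Step 1: Convert area to cm^2: 0.611 um^2 = 6.1100e-09 cm^2
Step 2: Rc = Rc_spec / A = 3.799e-06 / 6.1100e-09
Step 3: Rc = 6.22e+02 ohms

6.22e+02


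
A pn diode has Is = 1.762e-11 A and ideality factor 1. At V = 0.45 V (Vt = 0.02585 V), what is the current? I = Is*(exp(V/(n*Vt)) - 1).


Step 1: V/(n*Vt) = 0.45/(1*0.02585) = 17.4081
Step 2: exp(17.4081) = 3.6328e+07
Step 3: I = 1.762e-11 * (3.6328e+07 - 1) = 6.40e-04 A

6.40e-04


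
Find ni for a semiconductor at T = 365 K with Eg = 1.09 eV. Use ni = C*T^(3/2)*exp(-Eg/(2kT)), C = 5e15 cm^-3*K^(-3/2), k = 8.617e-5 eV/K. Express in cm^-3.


Step 1: Compute kT = 8.617e-5 * 365 = 0.03145205 eV
Step 2: Exponent = -Eg/(2kT) = -1.09/(2*0.03145205) = -17.32796
Step 3: T^(3/2) = 365^1.5 = 6973.32
Step 4: ni = 5e15 * 6973.32 * exp(-17.32796) = 1.04e+12 cm^-3

1.04e+12


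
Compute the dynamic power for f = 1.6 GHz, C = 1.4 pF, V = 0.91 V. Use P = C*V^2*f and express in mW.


Step 1: V^2 = 0.91^2 = 0.8281 V^2
Step 2: P = C*V^2*f = 1.4e-12 F * 0.8281 * 1.6e9 Hz
Step 3: P = 1.854944e-03 W
Step 4: P = 1.855 mW

1.855


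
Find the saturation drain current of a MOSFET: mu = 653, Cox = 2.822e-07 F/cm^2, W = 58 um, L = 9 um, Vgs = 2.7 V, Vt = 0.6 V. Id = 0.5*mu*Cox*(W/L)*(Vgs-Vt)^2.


Step 1: Overdrive voltage Vov = Vgs - Vt = 2.7 - 0.6 = 2.1 V
Step 2: W/L = 58/9 = 6.44444
Step 3: Id = 0.5 * 653 * 2.822e-07 * 6.44444 * 2.1^2
Step 4: Id = 2.62e-03 A

2.62e-03


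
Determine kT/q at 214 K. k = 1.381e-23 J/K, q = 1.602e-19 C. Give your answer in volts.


Step 1: kT = 1.381e-23 * 214 = 2.95534e-21 J
Step 2: Vt = kT/q = 2.95534e-21 / 1.602e-19
Step 3: Vt = 0.01845 V

0.01845


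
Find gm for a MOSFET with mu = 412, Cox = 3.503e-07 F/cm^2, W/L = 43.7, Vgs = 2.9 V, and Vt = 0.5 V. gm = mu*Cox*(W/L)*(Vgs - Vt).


Step 1: Vov = Vgs - Vt = 2.9 - 0.5 = 2.4 V
Step 2: gm = mu * Cox * (W/L) * Vov
Step 3: gm = 412 * 3.503e-07 * 43.7 * 2.4 = 1.51e-02 S

1.51e-02


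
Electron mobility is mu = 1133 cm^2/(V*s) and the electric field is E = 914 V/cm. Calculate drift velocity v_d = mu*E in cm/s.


Step 1: v_d = mu * E
Step 2: v_d = 1133 * 914 = 1035562
Step 3: v_d = 1.04e+06 cm/s

1.04e+06


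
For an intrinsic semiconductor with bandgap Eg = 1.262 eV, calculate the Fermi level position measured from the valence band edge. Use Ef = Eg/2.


Step 1: For an intrinsic semiconductor, the Fermi level sits at midgap.
Step 2: Ef = Eg / 2 = 1.262 / 2 = 0.631 eV

0.631


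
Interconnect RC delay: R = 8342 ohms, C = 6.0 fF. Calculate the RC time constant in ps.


Step 1: tau = R * C
Step 2: tau = 8342 * 6.0 fF = 8342 * 6.0e-15 F
Step 3: tau = 5.0052e-11 s = 50.052 ps

50.052


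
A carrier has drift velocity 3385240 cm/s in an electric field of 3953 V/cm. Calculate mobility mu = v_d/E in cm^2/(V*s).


Step 1: mu = v_d / E
Step 2: mu = 3385240 / 3953
Step 3: mu = 856.37 cm^2/(V*s)

856.37


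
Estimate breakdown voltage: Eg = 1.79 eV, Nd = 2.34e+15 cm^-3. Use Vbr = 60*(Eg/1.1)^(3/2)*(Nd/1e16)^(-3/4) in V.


Step 1: Eg/1.1 = 1.79/1.1 = 1.627273
Step 2: (Eg/1.1)^1.5 = 1.627273^1.5 = 2.075824
Step 3: (Nd/1e16)^(-0.75) = (0.234)^(-0.75) = 2.972269
Step 4: Vbr = 60 * 2.075824 * 2.972269 = 370.2 V

370.2


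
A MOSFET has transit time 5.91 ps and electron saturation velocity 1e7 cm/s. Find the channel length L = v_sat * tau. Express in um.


Step 1: tau in seconds = 5.91 ps * 1e-12 = 5.9100e-12 s
Step 2: L = v_sat * tau = 1e7 * 5.9100e-12 = 5.9100e-05 cm
Step 3: L in um = 5.9100e-05 * 1e4 = 0.591 um

0.591


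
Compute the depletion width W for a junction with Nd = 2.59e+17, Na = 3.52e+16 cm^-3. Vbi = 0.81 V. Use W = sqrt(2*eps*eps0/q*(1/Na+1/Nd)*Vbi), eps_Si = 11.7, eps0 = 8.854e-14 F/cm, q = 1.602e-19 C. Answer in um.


Step 1: 1/Na + 1/Nd = 1/3.52e+16 + 1/2.59e+17 = 3.22701e-17
Step 2: 2*eps*eps0/q = 2*11.7*8.854e-14/1.602e-19 = 1.293281e+07
Step 3: W^2 = 1.293281e+07 * 3.22701e-17 * 0.81 = 3.38048e-10
Step 4: W = sqrt(3.38048e-10) = 1.839e-05 cm = 0.1839 um

0.1839


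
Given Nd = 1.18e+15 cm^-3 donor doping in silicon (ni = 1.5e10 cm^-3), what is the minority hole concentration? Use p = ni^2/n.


Step 1: Since Nd >> ni, n ≈ Nd = 1.18e+15 cm^-3
Step 2: p = ni^2 / n = (1.5e10)^2 / 1.18e+15
Step 3: p = 2.25e20 / 1.18e+15 = 1.91e+05 cm^-3

1.91e+05


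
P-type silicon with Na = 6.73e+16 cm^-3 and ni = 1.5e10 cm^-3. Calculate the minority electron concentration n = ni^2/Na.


Step 1: Majority hole concentration p ≈ Na = 6.73e+16 cm^-3
Step 2: n = ni^2 / Na = (1.5e10)^2 / 6.73e+16
Step 3: n = 3.34e+03 cm^-3

3.34e+03
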